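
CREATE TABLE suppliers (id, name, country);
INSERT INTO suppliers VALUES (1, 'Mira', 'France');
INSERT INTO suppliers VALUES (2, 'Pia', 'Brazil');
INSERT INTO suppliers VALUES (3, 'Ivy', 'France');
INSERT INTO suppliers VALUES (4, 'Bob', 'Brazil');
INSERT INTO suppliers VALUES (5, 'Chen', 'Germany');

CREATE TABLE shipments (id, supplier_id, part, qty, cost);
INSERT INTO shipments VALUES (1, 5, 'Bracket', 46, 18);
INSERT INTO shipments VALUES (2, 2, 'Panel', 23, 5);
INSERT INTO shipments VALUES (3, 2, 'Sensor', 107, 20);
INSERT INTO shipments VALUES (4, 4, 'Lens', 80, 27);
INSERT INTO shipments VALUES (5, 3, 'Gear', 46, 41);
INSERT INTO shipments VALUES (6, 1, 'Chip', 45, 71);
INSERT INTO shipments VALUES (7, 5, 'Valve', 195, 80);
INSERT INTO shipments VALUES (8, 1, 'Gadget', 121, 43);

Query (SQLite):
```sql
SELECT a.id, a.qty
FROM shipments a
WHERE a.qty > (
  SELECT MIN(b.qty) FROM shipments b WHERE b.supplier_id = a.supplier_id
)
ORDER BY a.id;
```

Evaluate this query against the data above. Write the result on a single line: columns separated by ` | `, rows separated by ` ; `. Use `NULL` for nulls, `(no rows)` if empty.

3 | 107 ; 7 | 195 ; 8 | 121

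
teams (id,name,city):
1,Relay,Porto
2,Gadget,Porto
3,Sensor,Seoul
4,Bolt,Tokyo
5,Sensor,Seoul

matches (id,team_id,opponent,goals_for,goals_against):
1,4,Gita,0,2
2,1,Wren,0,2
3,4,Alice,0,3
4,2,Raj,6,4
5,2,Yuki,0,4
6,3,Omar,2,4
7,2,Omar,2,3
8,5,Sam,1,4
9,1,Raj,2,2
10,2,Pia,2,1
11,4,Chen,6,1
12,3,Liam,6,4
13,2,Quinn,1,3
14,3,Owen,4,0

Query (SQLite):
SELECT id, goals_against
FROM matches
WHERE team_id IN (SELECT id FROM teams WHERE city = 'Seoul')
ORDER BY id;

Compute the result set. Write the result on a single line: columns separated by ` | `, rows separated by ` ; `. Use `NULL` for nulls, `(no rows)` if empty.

6 | 4 ; 8 | 4 ; 12 | 4 ; 14 | 0

Inner query: teams.id where city = 'Seoul'.
Outer: keep matches rows whose team_id is in that set.
Inner query → {3, 5}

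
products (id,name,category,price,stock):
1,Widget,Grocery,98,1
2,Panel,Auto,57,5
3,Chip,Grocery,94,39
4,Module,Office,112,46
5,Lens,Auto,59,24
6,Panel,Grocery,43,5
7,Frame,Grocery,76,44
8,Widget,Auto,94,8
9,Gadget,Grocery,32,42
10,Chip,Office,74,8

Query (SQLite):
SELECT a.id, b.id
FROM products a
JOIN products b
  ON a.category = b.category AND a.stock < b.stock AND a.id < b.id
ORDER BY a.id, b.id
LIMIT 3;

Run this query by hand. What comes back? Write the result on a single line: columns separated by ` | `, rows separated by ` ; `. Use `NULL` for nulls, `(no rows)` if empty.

1 | 3 ; 1 | 6 ; 1 | 7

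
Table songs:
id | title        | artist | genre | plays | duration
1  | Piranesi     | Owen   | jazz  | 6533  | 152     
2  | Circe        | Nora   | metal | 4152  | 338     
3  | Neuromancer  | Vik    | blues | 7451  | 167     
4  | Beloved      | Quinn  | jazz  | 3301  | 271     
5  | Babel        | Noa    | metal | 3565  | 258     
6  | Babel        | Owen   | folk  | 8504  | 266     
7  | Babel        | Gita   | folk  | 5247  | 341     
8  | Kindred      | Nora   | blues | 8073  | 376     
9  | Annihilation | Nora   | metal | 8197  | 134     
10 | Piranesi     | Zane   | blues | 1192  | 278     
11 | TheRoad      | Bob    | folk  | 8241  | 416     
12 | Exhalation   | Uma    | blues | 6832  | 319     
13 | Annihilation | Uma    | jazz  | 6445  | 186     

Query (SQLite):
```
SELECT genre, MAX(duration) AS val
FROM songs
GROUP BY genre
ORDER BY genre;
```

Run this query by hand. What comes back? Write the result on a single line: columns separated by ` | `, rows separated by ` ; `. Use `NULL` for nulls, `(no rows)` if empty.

Partition songs by genre; compute MAX(duration) within each group.
  blues: ids {3, 8, 10, 12} → MAX(duration)=376
  folk: ids {6, 7, 11} → MAX(duration)=416
  jazz: ids {1, 4, 13} → MAX(duration)=271
  metal: ids {2, 5, 9} → MAX(duration)=338

blues | 376 ; folk | 416 ; jazz | 271 ; metal | 338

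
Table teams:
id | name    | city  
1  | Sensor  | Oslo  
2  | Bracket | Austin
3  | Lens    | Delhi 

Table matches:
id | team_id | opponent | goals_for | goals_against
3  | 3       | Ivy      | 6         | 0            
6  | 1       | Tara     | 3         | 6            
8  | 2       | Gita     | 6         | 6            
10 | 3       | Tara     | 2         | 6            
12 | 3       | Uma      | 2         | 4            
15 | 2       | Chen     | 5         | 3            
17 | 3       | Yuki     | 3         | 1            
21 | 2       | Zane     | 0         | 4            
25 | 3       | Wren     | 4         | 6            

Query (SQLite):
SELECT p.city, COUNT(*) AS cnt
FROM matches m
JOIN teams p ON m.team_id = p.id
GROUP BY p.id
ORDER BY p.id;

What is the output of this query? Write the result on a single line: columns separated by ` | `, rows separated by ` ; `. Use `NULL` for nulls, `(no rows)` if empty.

Join each matches row to its teams via team_id.
Group joined rows by teams.id; compute COUNT(*) per group.
  1: ids {6} → COUNT(*)=1
  2: ids {8, 15, 21} → COUNT(*)=3
  3: ids {3, 10, 12, 17, 25} → COUNT(*)=5

Oslo | 1 ; Austin | 3 ; Delhi | 5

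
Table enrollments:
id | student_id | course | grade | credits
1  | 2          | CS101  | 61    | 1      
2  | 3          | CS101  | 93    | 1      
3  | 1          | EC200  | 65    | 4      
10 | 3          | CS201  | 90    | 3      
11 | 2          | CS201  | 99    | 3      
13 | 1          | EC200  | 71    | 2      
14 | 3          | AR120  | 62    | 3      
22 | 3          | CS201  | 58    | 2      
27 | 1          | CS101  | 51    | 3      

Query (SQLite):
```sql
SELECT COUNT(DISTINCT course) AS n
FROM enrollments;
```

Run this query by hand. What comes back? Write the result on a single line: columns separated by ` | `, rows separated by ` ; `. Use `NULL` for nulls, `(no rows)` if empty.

4

Count distinct non-NULL course values.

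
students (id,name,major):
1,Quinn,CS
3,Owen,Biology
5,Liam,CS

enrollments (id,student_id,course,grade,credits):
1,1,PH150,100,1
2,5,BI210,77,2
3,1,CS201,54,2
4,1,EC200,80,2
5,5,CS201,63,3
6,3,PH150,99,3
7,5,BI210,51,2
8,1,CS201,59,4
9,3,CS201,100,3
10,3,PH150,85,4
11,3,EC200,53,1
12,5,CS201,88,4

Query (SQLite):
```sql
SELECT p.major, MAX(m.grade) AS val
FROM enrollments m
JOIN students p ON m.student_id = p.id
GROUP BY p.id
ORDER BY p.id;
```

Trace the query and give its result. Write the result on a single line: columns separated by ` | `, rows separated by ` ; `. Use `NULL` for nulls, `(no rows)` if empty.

CS | 100 ; Biology | 100 ; CS | 88

Join each enrollments row to its students via student_id.
Group joined rows by students.id; compute MAX(m.grade) per group.
  1: ids {1, 3, 4, 8} → MAX(m.grade)=100
  3: ids {6, 9, 10, 11} → MAX(m.grade)=100
  5: ids {2, 5, 7, 12} → MAX(m.grade)=88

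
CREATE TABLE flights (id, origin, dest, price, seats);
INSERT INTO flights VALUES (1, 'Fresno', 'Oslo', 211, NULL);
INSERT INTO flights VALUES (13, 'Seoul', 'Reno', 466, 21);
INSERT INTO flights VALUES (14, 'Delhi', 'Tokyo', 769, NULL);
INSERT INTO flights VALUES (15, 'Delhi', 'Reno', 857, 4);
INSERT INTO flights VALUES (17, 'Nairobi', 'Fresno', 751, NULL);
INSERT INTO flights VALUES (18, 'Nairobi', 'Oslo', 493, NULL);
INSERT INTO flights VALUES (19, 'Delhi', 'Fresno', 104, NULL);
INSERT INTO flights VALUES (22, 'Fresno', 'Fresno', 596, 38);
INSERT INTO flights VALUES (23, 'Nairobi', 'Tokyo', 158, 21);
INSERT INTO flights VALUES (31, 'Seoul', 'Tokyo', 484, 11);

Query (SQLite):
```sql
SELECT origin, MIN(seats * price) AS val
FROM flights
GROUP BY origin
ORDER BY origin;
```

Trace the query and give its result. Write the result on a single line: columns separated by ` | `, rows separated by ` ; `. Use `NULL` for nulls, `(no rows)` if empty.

For each row compute seats * price.
Group by origin; take MIN of the expression per group.
  Delhi: ids {14, 15, 19} → MIN(seats * price)=3428
  Fresno: ids {1, 22} → MIN(seats * price)=22648
  Nairobi: ids {17, 18, 23} → MIN(seats * price)=3318
  Seoul: ids {13, 31} → MIN(seats * price)=5324

Delhi | 3428 ; Fresno | 22648 ; Nairobi | 3318 ; Seoul | 5324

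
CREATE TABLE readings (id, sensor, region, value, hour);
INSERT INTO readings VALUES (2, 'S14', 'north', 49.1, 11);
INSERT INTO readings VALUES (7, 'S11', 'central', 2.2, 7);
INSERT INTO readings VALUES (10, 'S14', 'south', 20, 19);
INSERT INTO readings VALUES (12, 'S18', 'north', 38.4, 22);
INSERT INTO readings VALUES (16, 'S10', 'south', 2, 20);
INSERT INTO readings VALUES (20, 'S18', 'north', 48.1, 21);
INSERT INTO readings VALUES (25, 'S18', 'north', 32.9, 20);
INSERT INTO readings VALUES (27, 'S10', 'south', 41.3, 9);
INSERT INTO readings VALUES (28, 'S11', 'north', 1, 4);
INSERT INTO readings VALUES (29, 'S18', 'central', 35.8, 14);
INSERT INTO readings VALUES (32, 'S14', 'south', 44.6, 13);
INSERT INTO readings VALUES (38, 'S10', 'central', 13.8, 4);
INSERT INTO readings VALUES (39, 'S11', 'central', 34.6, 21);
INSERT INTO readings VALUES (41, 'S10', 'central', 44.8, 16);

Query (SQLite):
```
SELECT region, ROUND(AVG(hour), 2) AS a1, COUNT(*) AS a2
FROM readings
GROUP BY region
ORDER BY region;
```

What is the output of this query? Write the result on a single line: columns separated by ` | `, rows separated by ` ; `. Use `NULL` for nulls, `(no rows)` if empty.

central | 12.4 | 5 ; north | 15.6 | 5 ; south | 15.25 | 4

Group readings by region.
Per group compute: ROUND(AVG(hour), 2), COUNT(*).
  central: ids {7, 29, 38, 39, 41} → ROUND(AVG(hour), 2)=12.4, COUNT(*)=5
  north: ids {2, 12, 20, 25, 28} → ROUND(AVG(hour), 2)=15.6, COUNT(*)=5
  south: ids {10, 16, 27, 32} → ROUND(AVG(hour), 2)=15.25, COUNT(*)=4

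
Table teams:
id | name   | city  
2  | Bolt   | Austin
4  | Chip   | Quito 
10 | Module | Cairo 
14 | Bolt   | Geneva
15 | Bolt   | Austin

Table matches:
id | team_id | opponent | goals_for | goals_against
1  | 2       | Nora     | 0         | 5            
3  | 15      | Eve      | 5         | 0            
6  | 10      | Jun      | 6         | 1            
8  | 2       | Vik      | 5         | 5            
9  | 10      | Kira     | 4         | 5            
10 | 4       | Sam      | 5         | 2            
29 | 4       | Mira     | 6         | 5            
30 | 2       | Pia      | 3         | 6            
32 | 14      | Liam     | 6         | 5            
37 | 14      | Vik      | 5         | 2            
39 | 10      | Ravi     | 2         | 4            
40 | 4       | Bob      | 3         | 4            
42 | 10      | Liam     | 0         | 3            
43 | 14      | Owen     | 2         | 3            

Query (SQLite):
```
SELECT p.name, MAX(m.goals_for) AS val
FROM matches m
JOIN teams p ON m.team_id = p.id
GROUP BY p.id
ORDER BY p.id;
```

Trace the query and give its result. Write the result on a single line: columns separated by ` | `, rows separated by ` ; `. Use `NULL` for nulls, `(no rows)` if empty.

Join each matches row to its teams via team_id.
Group joined rows by teams.id; compute MAX(m.goals_for) per group.
  2: ids {1, 8, 30} → MAX(m.goals_for)=5
  4: ids {10, 29, 40} → MAX(m.goals_for)=6
  10: ids {6, 9, 39, 42} → MAX(m.goals_for)=6
  14: ids {32, 37, 43} → MAX(m.goals_for)=6
  15: ids {3} → MAX(m.goals_for)=5

Bolt | 5 ; Chip | 6 ; Module | 6 ; Bolt | 6 ; Bolt | 5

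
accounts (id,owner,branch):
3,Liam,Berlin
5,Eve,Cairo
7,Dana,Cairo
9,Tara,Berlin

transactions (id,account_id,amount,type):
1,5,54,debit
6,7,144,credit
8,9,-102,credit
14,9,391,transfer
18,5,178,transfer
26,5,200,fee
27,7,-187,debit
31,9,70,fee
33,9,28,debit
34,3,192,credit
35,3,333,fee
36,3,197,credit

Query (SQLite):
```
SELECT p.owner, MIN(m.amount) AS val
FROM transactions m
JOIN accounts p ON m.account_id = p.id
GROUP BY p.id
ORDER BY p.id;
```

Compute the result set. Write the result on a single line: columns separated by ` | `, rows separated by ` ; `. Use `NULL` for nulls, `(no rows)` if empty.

Join each transactions row to its accounts via account_id.
Group joined rows by accounts.id; compute MIN(m.amount) per group.
  3: ids {34, 35, 36} → MIN(m.amount)=192
  5: ids {1, 18, 26} → MIN(m.amount)=54
  7: ids {6, 27} → MIN(m.amount)=-187
  9: ids {8, 14, 31, 33} → MIN(m.amount)=-102

Liam | 192 ; Eve | 54 ; Dana | -187 ; Tara | -102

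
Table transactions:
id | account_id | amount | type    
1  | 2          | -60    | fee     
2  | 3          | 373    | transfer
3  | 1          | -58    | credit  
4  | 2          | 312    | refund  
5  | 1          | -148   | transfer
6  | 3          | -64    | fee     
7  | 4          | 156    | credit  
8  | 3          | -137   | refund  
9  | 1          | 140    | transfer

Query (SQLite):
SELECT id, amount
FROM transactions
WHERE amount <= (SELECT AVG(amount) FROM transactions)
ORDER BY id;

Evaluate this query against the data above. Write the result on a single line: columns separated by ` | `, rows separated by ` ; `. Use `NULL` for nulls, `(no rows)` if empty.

Scalar subquery: AVG(amount) over all transactions rows = 57.111111 (≈; comparison uses full precision).
Keep rows where amount <= that value.

1 | -60 ; 3 | -58 ; 5 | -148 ; 6 | -64 ; 8 | -137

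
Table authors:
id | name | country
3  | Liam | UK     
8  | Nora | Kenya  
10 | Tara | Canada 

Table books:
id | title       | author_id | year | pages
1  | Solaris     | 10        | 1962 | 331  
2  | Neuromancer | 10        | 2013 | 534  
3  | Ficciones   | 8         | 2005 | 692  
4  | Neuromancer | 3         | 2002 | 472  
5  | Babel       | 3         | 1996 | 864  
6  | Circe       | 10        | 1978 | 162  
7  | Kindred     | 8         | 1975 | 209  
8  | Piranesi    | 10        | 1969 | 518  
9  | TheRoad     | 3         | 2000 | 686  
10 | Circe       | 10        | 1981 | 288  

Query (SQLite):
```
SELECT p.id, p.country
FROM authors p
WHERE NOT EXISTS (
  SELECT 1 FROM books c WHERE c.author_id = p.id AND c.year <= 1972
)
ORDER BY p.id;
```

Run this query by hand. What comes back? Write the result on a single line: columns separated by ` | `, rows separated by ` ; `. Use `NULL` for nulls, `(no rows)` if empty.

3 | UK ; 8 | Kenya

For each authors row, check whether any books with matching author_id has year <= 1972.
Keep rows where that is false.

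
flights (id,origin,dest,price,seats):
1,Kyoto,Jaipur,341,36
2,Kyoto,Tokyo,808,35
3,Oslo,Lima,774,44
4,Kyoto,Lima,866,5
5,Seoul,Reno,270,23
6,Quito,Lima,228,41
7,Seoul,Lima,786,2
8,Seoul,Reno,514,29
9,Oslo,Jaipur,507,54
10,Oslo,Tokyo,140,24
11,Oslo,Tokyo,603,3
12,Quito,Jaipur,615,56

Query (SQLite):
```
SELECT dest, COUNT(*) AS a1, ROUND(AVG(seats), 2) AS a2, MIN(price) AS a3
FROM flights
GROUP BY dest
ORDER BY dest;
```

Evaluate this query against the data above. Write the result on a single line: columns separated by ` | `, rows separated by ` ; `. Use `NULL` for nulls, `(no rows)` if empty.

Group flights by dest.
Per group compute: COUNT(*), ROUND(AVG(seats), 2), MIN(price).
  Jaipur: ids {1, 9, 12} → COUNT(*)=3, ROUND(AVG(seats), 2)=48.67, MIN(price)=341
  Lima: ids {3, 4, 6, 7} → COUNT(*)=4, ROUND(AVG(seats), 2)=23, MIN(price)=228
  Reno: ids {5, 8} → COUNT(*)=2, ROUND(AVG(seats), 2)=26, MIN(price)=270
  Tokyo: ids {2, 10, 11} → COUNT(*)=3, ROUND(AVG(seats), 2)=20.67, MIN(price)=140

Jaipur | 3 | 48.67 | 341 ; Lima | 4 | 23 | 228 ; Reno | 2 | 26 | 270 ; Tokyo | 3 | 20.67 | 140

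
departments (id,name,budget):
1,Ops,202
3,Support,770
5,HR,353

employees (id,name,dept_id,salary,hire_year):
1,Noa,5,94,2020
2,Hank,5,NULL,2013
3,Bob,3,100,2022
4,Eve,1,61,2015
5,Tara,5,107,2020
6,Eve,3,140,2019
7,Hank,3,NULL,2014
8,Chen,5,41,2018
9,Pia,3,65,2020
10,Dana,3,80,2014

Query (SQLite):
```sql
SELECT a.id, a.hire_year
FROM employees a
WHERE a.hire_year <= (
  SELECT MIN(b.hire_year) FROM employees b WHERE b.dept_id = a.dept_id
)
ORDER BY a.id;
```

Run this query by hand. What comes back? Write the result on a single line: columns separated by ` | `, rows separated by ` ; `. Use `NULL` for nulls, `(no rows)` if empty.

2 | 2013 ; 4 | 2015 ; 7 | 2014 ; 10 | 2014

For each employees row a, compute MIN(hire_year) over rows sharing a.dept_id.
Keep row a if a.hire_year <= that per-group MIN.
  dept_id=1: MIN(hire_year) = 2015
  dept_id=3: MIN(hire_year) = 2014
  dept_id=5: MIN(hire_year) = 2013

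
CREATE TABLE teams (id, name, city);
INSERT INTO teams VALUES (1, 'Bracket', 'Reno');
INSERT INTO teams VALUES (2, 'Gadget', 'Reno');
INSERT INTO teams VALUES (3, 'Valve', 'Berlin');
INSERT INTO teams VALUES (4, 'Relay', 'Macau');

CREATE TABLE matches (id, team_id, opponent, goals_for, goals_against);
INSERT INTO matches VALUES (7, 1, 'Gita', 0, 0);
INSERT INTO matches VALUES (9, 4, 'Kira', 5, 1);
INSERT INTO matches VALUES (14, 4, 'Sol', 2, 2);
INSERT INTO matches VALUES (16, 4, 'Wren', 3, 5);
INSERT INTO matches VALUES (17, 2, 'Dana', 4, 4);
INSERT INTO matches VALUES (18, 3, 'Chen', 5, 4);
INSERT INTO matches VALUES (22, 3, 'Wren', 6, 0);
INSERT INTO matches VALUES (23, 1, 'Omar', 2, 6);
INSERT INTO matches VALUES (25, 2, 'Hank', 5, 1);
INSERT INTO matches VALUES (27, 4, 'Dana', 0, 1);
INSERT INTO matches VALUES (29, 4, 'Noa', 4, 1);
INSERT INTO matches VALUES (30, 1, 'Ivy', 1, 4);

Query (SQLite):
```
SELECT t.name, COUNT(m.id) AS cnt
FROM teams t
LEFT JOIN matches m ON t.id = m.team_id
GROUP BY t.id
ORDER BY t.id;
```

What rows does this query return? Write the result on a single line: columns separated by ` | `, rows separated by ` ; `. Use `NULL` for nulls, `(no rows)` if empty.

Bracket | 3 ; Gadget | 2 ; Valve | 2 ; Relay | 5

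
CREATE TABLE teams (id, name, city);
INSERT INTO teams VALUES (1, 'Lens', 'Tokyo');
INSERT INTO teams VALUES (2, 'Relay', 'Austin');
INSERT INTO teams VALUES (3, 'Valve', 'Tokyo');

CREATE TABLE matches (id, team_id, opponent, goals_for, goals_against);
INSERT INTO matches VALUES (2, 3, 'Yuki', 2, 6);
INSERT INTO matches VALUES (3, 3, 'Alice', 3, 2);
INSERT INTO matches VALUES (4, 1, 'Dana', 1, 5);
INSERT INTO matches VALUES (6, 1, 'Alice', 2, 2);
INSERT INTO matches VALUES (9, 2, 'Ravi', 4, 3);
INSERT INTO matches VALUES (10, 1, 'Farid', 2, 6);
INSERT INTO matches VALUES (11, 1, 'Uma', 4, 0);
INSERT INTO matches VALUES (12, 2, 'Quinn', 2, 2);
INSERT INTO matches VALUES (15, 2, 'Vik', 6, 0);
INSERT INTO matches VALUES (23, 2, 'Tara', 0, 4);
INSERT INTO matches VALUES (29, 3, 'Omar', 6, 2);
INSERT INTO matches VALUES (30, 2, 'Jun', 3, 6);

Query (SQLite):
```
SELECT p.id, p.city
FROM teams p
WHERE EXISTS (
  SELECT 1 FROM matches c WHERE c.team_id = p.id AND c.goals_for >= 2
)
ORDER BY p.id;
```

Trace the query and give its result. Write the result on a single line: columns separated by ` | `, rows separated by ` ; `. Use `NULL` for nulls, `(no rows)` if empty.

For each teams row, check whether any matches with matching team_id has goals_for >= 2.
Keep rows where that is true.

1 | Tokyo ; 2 | Austin ; 3 | Tokyo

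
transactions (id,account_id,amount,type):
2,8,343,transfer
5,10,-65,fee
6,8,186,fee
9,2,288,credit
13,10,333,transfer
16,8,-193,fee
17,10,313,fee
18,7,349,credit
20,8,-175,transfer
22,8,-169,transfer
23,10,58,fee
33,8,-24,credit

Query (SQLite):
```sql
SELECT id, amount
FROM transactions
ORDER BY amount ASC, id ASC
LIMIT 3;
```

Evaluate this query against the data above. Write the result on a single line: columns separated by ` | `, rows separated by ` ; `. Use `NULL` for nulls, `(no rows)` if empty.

16 | -193 ; 20 | -175 ; 22 | -169

Sort by amount asc, tiebreak id asc: (-193, id=16), (-175, id=20), (-169, id=22), (-65, id=5), (-24, id=33), (58, id=23) …. Take first 3.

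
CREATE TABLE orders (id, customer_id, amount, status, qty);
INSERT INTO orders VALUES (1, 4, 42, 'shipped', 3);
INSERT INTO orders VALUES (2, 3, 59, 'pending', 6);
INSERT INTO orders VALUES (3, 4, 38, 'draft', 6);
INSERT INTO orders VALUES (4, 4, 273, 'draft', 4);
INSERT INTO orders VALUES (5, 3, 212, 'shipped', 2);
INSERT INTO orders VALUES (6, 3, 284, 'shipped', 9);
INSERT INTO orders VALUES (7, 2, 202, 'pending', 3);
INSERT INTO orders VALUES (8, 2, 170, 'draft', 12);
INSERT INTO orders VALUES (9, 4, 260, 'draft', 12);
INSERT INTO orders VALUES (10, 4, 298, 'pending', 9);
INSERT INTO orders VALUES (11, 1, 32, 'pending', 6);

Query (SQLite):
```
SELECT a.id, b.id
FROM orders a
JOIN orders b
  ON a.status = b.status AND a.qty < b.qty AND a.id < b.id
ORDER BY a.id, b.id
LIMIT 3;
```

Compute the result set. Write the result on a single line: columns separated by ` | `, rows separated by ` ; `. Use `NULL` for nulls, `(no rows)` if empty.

1 | 6 ; 2 | 10 ; 3 | 8

Pairs (a,b) with same status, a.qty < b.qty, a.id < b.id.
status groups: draft:{3,4,8,9} pending:{2,7,10,11} shipped:{1,5,6}
Ordered by (a.id, b.id); first 3.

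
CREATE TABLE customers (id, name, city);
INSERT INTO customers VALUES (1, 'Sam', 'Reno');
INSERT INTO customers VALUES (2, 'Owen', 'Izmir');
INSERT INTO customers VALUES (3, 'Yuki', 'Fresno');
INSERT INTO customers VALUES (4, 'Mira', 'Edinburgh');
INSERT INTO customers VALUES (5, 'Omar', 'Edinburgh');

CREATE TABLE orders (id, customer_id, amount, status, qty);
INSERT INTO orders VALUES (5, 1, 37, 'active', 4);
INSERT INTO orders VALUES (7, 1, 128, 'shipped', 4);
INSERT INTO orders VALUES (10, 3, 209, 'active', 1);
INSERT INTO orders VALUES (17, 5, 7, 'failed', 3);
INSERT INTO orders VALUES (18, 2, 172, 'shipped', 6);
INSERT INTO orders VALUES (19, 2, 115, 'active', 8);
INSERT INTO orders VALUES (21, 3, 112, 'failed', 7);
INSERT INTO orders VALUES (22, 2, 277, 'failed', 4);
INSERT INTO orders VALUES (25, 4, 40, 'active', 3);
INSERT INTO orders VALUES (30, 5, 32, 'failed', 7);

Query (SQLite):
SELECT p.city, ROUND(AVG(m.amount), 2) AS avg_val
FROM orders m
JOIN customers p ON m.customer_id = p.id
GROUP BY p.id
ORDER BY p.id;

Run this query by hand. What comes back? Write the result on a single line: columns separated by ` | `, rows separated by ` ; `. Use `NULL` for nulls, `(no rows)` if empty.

Reno | 82.5 ; Izmir | 188 ; Fresno | 160.5 ; Edinburgh | 40 ; Edinburgh | 19.5

Join each orders row to its customers via customer_id.
Group joined rows by customers.id; compute ROUND(AVG(m.amount), 2) per group.
  1: ids {5, 7} → ROUND(AVG(m.amount), 2)=82.5
  2: ids {18, 19, 22} → ROUND(AVG(m.amount), 2)=188
  3: ids {10, 21} → ROUND(AVG(m.amount), 2)=160.5
  4: ids {25} → ROUND(AVG(m.amount), 2)=40
  5: ids {17, 30} → ROUND(AVG(m.amount), 2)=19.5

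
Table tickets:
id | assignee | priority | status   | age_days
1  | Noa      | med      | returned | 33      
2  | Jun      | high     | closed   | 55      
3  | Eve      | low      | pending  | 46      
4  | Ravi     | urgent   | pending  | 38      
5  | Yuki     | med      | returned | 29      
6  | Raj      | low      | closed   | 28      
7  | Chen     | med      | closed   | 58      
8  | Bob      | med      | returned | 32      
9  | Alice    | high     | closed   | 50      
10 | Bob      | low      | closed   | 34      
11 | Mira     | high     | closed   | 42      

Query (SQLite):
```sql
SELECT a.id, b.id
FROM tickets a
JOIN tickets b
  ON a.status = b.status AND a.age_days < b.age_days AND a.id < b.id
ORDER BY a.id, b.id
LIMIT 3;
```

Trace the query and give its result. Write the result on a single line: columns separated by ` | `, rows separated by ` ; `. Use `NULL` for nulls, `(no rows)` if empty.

Pairs (a,b) with same status, a.age_days < b.age_days, a.id < b.id.
status groups: closed:{2,6,7,9,10,11} pending:{3,4} returned:{1,5,8}
Ordered by (a.id, b.id); first 3.

2 | 7 ; 5 | 8 ; 6 | 7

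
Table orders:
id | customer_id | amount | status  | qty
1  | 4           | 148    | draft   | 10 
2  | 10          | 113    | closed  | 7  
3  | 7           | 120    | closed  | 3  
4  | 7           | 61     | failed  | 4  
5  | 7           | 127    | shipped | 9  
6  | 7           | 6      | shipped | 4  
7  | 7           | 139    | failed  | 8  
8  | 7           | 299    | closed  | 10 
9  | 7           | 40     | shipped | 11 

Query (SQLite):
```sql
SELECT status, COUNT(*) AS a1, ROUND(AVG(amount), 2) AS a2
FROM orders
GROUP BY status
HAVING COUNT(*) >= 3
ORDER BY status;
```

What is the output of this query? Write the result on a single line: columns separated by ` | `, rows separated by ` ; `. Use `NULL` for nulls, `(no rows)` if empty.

Group orders by status.
Per group compute: COUNT(*), ROUND(AVG(amount), 2).
HAVING: drop groups with fewer than 3 rows.
  closed: ids {2, 3, 8} → COUNT(*)=3, ROUND(AVG(amount), 2)=177.33
  draft: ids {1} → COUNT(*)=1, ROUND(AVG(amount), 2)=148
  failed: ids {4, 7} → COUNT(*)=2, ROUND(AVG(amount), 2)=100
  shipped: ids {5, 6, 9} → COUNT(*)=3, ROUND(AVG(amount), 2)=57.67

closed | 3 | 177.33 ; shipped | 3 | 57.67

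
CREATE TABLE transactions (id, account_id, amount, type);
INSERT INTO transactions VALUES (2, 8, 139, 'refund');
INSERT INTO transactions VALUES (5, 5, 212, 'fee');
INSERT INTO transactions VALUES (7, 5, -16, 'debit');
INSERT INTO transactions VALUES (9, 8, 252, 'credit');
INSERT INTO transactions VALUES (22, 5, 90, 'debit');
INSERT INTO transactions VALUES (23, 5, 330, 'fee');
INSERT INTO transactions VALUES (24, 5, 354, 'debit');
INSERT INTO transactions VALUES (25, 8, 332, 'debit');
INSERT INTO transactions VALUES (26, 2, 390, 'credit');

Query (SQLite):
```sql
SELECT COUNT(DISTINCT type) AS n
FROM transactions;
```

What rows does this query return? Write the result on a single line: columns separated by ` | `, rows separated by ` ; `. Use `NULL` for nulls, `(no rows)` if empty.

4

Count distinct non-NULL type values.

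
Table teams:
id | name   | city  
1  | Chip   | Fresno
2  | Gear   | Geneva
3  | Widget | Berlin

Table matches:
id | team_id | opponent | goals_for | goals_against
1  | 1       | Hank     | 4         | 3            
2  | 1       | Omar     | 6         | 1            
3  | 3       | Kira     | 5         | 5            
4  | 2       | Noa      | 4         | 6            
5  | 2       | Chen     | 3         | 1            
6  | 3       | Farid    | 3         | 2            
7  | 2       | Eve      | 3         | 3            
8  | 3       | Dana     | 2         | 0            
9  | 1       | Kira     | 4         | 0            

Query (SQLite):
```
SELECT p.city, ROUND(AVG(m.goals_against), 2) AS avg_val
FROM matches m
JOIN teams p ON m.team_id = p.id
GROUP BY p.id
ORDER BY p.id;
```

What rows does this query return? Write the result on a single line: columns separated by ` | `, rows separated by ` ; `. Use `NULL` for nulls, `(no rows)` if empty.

Join each matches row to its teams via team_id.
Group joined rows by teams.id; compute ROUND(AVG(m.goals_against), 2) per group.
  1: ids {1, 2, 9} → ROUND(AVG(m.goals_against), 2)=1.33
  2: ids {4, 5, 7} → ROUND(AVG(m.goals_against), 2)=3.33
  3: ids {3, 6, 8} → ROUND(AVG(m.goals_against), 2)=2.33

Fresno | 1.33 ; Geneva | 3.33 ; Berlin | 2.33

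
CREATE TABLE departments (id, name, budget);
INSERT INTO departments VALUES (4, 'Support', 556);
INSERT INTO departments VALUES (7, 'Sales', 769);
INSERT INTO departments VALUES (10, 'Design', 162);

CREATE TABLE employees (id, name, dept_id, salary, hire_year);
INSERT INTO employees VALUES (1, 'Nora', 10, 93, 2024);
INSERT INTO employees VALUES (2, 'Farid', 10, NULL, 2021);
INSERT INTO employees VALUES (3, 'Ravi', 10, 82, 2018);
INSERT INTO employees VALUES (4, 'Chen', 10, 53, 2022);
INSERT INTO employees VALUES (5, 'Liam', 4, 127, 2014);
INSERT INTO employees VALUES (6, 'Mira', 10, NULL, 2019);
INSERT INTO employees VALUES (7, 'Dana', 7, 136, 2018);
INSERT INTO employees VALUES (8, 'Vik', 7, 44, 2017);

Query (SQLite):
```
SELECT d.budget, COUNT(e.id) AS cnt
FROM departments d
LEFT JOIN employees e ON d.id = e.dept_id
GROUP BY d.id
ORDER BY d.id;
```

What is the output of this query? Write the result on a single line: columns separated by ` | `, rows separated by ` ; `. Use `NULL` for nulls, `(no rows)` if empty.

556 | 1 ; 769 | 2 ; 162 | 5

LEFT JOIN keeps every departments row; unmatched ones get NULL for employees columns.
Group by departments.id and compute COUNT(e.id). COUNT(col) of an all-NULL group is 0.
  4: ids {5} → COUNT(e.id)=1
  7: ids {7, 8} → COUNT(e.id)=2
  10: ids {1, 2, 3, 4, 6} → COUNT(e.id)=5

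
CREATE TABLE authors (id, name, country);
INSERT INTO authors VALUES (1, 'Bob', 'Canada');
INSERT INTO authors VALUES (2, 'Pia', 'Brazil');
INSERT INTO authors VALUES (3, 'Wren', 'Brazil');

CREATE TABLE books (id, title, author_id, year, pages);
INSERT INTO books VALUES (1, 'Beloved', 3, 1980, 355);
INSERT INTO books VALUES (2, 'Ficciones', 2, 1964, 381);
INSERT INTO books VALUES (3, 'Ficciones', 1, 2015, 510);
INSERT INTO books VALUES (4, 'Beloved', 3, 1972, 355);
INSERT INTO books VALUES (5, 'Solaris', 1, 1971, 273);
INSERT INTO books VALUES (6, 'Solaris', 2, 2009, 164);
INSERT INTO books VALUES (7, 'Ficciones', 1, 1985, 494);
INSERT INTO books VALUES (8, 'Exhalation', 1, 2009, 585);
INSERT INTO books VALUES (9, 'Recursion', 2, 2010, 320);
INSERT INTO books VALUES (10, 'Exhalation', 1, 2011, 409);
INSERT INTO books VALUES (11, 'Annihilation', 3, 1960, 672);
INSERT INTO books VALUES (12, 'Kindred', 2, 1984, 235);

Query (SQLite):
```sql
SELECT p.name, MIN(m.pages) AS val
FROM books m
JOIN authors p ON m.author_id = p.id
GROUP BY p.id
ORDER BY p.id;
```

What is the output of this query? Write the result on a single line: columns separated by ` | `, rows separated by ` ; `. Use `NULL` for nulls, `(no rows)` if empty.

Bob | 273 ; Pia | 164 ; Wren | 355

Join each books row to its authors via author_id.
Group joined rows by authors.id; compute MIN(m.pages) per group.
  1: ids {3, 5, 7, 8, 10} → MIN(m.pages)=273
  2: ids {2, 6, 9, 12} → MIN(m.pages)=164
  3: ids {1, 4, 11} → MIN(m.pages)=355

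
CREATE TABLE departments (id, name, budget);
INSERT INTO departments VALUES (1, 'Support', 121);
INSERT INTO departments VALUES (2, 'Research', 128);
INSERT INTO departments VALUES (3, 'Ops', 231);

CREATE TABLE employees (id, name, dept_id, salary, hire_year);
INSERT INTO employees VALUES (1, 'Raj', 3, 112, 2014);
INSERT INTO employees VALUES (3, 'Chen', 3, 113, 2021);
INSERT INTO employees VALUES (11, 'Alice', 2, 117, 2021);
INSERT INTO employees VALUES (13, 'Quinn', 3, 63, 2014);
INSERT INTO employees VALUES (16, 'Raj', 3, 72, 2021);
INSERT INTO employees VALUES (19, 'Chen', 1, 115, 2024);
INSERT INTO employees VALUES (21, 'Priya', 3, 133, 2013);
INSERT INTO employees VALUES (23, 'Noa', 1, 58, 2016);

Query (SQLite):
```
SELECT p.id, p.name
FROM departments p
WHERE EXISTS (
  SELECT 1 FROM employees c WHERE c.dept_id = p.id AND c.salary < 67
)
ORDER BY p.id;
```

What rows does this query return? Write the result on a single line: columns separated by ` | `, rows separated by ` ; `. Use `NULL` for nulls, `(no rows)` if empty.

For each departments row, check whether any employees with matching dept_id has salary < 67.
Keep rows where that is true.

1 | Support ; 3 | Ops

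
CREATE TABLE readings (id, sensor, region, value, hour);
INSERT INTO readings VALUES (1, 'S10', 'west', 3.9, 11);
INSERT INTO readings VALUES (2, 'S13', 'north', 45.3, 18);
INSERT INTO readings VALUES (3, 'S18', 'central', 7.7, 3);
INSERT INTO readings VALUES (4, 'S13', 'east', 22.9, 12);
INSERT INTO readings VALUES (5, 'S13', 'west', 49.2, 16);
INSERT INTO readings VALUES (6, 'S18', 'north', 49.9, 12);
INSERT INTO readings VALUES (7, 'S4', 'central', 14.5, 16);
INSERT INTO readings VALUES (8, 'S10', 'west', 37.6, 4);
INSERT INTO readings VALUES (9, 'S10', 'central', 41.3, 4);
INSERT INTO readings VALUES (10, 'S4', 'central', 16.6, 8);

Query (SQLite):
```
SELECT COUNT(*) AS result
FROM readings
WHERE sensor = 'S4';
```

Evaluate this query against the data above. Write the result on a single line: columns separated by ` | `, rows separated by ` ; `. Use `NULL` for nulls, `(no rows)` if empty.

2

Rows where sensor='S4' → hour values: [16, 8].
COUNT(*) counts rows → 2.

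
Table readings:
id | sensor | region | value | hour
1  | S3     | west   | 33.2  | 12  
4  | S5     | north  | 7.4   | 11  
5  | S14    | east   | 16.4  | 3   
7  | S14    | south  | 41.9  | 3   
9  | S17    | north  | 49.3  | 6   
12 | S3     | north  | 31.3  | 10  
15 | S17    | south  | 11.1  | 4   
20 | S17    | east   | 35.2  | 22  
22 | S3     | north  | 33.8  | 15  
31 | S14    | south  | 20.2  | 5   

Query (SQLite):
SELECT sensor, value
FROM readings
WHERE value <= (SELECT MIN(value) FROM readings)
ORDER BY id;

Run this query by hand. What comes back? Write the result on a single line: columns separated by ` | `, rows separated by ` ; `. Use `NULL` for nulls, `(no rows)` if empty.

Scalar subquery: MIN(value) over all readings rows = 7.4.
Keep rows where value <= that value.

S5 | 7.4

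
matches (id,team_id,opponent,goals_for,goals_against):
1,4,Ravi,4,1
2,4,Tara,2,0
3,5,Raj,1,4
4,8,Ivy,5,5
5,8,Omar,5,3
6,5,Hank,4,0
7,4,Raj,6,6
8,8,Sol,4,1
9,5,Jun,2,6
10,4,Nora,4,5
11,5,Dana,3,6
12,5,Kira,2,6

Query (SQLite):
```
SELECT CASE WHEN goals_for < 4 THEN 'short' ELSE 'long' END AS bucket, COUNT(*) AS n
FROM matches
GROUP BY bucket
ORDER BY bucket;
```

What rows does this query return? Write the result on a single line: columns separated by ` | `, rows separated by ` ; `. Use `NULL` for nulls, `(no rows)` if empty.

long | 7 ; short | 5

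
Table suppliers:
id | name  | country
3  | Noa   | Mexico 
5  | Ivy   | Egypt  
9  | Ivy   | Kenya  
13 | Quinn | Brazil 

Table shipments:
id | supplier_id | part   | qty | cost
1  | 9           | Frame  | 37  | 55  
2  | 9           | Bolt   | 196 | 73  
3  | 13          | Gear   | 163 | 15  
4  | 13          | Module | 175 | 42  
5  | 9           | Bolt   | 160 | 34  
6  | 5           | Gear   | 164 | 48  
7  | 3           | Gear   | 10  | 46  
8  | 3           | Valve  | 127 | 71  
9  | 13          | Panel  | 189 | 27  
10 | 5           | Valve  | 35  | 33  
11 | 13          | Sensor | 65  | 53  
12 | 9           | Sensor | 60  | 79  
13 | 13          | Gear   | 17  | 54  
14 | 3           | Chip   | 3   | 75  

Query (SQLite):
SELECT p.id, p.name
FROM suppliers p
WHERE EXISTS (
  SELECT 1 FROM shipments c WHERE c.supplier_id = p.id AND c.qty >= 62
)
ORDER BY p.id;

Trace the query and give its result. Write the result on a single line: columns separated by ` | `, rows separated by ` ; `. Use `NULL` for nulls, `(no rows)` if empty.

For each suppliers row, check whether any shipments with matching supplier_id has qty >= 62.
Keep rows where that is true.

3 | Noa ; 5 | Ivy ; 9 | Ivy ; 13 | Quinn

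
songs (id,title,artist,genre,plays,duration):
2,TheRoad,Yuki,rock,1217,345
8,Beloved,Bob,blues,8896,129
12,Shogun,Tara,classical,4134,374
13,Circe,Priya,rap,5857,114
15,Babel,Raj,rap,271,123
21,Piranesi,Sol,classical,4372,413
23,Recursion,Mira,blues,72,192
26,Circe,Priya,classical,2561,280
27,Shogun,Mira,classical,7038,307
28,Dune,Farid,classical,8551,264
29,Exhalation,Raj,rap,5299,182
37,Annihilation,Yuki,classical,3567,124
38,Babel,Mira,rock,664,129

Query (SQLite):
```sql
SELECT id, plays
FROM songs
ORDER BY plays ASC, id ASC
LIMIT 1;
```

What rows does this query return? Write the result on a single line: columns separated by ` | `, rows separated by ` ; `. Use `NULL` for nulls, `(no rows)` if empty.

23 | 72

Sort by plays asc, tiebreak id asc: (72, id=23), (271, id=15), (664, id=38), (1217, id=2) …. Take first 1.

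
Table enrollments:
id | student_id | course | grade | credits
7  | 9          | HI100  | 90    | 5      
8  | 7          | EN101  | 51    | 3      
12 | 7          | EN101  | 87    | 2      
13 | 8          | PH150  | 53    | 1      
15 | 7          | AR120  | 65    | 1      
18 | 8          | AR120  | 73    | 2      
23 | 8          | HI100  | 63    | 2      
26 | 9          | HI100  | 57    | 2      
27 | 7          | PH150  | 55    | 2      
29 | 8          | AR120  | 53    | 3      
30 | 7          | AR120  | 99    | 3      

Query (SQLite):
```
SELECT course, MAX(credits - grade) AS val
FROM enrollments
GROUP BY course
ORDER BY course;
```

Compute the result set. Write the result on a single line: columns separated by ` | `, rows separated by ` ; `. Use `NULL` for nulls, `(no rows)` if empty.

AR120 | -50 ; EN101 | -48 ; HI100 | -55 ; PH150 | -52

For each row compute credits - grade.
Group by course; take MAX of the expression per group.
  AR120: ids {15, 18, 29, 30} → MAX(credits - grade)=-50
  EN101: ids {8, 12} → MAX(credits - grade)=-48
  HI100: ids {7, 23, 26} → MAX(credits - grade)=-55
  PH150: ids {13, 27} → MAX(credits - grade)=-52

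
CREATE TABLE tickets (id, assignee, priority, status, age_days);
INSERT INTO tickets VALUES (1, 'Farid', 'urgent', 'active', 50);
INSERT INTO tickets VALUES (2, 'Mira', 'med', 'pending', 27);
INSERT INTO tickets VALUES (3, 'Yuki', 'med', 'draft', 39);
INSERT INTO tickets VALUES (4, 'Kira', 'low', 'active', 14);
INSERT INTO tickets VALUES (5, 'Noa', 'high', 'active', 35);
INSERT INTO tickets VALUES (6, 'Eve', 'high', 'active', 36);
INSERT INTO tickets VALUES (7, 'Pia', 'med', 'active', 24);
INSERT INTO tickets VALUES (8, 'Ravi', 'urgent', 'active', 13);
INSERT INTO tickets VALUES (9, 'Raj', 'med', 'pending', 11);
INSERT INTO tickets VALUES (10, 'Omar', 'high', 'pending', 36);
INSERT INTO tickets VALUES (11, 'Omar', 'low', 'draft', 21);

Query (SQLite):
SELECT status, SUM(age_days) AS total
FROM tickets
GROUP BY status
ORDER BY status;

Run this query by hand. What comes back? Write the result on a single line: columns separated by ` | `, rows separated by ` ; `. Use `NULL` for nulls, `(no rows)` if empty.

Partition tickets by status; compute SUM(age_days) within each group.
  active: ids {1, 4, 5, 6, 7, 8} → SUM(age_days)=172
  draft: ids {3, 11} → SUM(age_days)=60
  pending: ids {2, 9, 10} → SUM(age_days)=74

active | 172 ; draft | 60 ; pending | 74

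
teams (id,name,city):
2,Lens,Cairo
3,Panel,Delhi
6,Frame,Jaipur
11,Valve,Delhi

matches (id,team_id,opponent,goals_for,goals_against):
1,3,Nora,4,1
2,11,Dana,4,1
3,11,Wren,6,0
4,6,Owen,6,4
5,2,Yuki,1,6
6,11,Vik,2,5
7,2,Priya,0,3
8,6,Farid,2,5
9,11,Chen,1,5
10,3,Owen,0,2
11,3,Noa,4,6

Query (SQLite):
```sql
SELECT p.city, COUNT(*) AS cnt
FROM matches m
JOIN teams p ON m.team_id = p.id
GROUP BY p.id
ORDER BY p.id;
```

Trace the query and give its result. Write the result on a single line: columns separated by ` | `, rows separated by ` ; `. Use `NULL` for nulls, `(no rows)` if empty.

Cairo | 2 ; Delhi | 3 ; Jaipur | 2 ; Delhi | 4

Join each matches row to its teams via team_id.
Group joined rows by teams.id; compute COUNT(*) per group.
  2: ids {5, 7} → COUNT(*)=2
  3: ids {1, 10, 11} → COUNT(*)=3
  6: ids {4, 8} → COUNT(*)=2
  11: ids {2, 3, 6, 9} → COUNT(*)=4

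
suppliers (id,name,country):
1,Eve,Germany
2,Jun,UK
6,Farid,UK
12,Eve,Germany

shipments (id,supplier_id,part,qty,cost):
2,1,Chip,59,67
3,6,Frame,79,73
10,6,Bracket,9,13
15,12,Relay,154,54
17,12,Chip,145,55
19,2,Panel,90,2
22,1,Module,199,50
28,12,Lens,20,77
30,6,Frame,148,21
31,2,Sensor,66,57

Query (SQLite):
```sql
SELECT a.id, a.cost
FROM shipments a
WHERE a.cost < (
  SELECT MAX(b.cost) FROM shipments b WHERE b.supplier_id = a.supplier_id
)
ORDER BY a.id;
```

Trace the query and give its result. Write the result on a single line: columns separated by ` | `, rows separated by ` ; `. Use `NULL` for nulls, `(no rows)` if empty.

10 | 13 ; 15 | 54 ; 17 | 55 ; 19 | 2 ; 22 | 50 ; 30 | 21

For each shipments row a, compute MAX(cost) over rows sharing a.supplier_id.
Keep row a if a.cost < that per-group MAX.
  supplier_id=1: MAX(cost) = 67
  supplier_id=2: MAX(cost) = 57
  supplier_id=6: MAX(cost) = 73
  supplier_id=12: MAX(cost) = 77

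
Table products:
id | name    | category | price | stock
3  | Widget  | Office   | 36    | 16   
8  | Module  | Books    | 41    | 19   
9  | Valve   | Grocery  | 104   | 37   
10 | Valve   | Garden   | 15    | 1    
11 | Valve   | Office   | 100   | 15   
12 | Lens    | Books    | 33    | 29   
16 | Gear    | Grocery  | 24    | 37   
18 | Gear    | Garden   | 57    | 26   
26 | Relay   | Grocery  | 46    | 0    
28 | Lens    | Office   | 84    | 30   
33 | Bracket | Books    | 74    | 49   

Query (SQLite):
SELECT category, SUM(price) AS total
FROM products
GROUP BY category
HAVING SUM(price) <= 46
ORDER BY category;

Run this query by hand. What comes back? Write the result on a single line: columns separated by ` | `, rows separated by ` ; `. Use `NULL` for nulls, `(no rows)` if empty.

Partition products by category; compute SUM(price) within each group.
HAVING: keep groups where SUM(price) <= 46.
  Books: ids {8, 12, 33} → SUM(price)=148
  Garden: ids {10, 18} → SUM(price)=72
  Grocery: ids {9, 16, 26} → SUM(price)=174
  Office: ids {3, 11, 28} → SUM(price)=220

(no rows)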